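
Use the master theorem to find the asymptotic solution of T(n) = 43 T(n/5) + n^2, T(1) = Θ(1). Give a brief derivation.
T(n) = Θ(n^(log_5 43))

Master theorem: compare f(n) = n^2 to n^(log_5 43) where log_5 43 ≈ 2.337. Since 2 < log_5 43, we have f(n) = O(n^(log_5 43 − ε)) for some ε > 0 — Case 1. Hence T(n) = Θ(n^(log_5 43)).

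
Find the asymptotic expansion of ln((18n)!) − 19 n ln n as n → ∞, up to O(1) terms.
ln((18n)!) − 19 n ln n = −n ln n + 18(ln 18 − 1) n + (1/2) ln(2π·18n) + O(1/n)

Stirling: ln((18n)!) = 18n ln(18n) − 18n + (1/2) ln(2π·18n) + O(1/n).
Expand 18n ln(18n) = 18n (ln n + ln 18) = 18n ln n + 18n ln 18.
Subtract 19n ln n: leading term is (18 − 19) n ln n = −n ln n. The next term is 18n ln 18 − 18n = 18(ln 18 − 1) n. Then the (1/2) ln(2π·18n) correction.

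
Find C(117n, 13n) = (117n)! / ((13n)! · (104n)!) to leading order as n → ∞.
C(117n, 13n) ~ (387420489/16777216)^(13n) · sqrt(9/(16π·13n))

Write N = 13n. Apply Stirling to each factorial:
  (9N)! ~ sqrt(2π·9N) · (9N/e)^(9N),
  N! ~ sqrt(2π N) · (N/e)^N,
  (8N)! ~ sqrt(2π·8N) · (8N/e)^(8N).
The exponential factors combine to (9N)^(9N) / (N^N · (8N)^(8N)) = 9^(9N)/8^(8N) = (9^9/8^8)^N = (387420489/16777216)^N.
The square-root prefactors combine to sqrt(2π·9N) / (sqrt(2π N)·sqrt(2π·8N)) = sqrt(9 / (2π·8·N)) = sqrt(9/(16π·13n)).
Substituting N = 13n: C(117n, 13n) ~ (387420489/16777216)^(13n) · sqrt(9/(16π·13n)).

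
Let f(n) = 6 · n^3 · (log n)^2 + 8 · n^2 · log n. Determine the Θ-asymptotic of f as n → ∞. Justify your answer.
f(n) ∈ Θ(n^3 · (log n)^2)

Compare the terms by growth order. For large n, n^a · (log n)^b dominates n^a' · (log n)^b' iff a > a', or (a = a' and b > b'). Ranking the 2 terms shows the dominant one is 6 · n^3 · (log n)^2. Hence f(n) ∈ Θ(n^3 · (log n)^2).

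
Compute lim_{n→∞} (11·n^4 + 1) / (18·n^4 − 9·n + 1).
lim = 11/18

For large n the leading n^4 terms dominate both numerator and denominator. Dividing top and bottom by n^4, every other term tends to 0, leaving 11/18.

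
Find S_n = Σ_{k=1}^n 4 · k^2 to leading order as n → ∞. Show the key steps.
S_n ~ 4 · n^3 / 3

By integral comparison (Euler-Maclaurin), Σ_{k=1}^n 4 · k^2 = 4 · ∫_0^n x^2 dx + O(n^2) = 4 · n^3/3 + O(n^2). (Equivalently, Faulhaber's formula gives the same leading term.)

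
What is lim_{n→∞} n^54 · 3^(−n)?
lim = 0

Exponentials with base > 1 dominate every fixed polynomial: for any fixed c, n^c / 3^n → 0 as n → ∞ (e.g. by the ratio test, or by writing 3^n = e^(n ln 3) and noting e^(n ln 3) / n^c → ∞). Hence n^54 · 3^(−n) = n^54 / 3^n → 0.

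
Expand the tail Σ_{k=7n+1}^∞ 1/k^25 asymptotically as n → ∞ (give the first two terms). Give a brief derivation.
Σ_{k>7n} 1/k^25 = 1/(24 · (7n)^24) − 1/(2 · (7n)^25) + O(1/(7n)^26)

Compare to the integral: ∫_{7n}^∞ x^(−25) dx = [−x^(−24)/24]_{7n}^∞ = 1/((25−1)·(7n)^24). The Euler-Maclaurin correction adds −f(7n)/2 = −1/(2·(7n)^25). Euler-Maclaurin then gives
  Σ_{k>7n} 1/k^25 = ∫_{7n}^∞ dx/x^25 − 1/(2·(7n)^25) + O(1/(7n)^26).
(Equivalently this is ζ(25) − Σ_{k≤7n} 1/k^25.)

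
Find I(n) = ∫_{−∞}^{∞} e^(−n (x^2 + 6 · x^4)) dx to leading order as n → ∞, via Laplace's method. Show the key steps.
I(n) ~ sqrt(π/n)

φ(x) = x^2 + 6 · x^4 has its unique global minimum at x* = 0 (since φ'(x) = 2x + 24x^3 = 0 only at x = 0 for real x with both coefficients positive, and φ → ∞ as |x| → ∞). At x* = 0, φ(0) = 0 and φ''(0) = 2. Laplace's method then gives
  I(n) ~ sqrt(2π / (n · φ''(0))) · e^(−n φ(0)) = sqrt(2π / (2n)) = sqrt(π/n).
The 6 · x^4 term contributes only at subleading order (an O(1/n) relative correction).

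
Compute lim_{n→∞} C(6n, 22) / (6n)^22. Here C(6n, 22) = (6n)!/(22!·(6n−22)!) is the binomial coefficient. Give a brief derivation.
lim = 1/22! = 1/1124000727777607680000

With N = 6n → ∞: C(N, 22) / N^22 = [N(N−1)…(N−21)] / (22! · N^22) = (1/22!) · 1 · (1 − 1/(6n)) · … · (1 − 21/(6n)). Each factor → 1 as N → ∞, so the limit is 1/22! = 1/1124000727777607680000.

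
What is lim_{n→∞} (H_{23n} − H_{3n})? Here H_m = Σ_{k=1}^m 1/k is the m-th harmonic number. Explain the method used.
lim = ln(23/3)

Euler-Maclaurin gives H_m = ln m + γ + 1/(2m) + O(1/m^2). The γ and O(1/m) terms cancel in the difference:
  H_{23n} − H_{3n} = ln(23n) − ln(3n) + O(1/n) = ln(23/3) + O(1/n).
Hence the limit is ln(23/3).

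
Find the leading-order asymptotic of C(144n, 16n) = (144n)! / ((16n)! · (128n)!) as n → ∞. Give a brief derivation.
C(144n, 16n) ~ (387420489/16777216)^(16n) · sqrt(9/(16π·16n))

Write N = 16n. Apply Stirling to each factorial:
  (9N)! ~ sqrt(2π·9N) · (9N/e)^(9N),
  N! ~ sqrt(2π N) · (N/e)^N,
  (8N)! ~ sqrt(2π·8N) · (8N/e)^(8N).
The exponential factors combine to (9N)^(9N) / (N^N · (8N)^(8N)) = 9^(9N)/8^(8N) = (9^9/8^8)^N = (387420489/16777216)^N.
The square-root prefactors combine to sqrt(2π·9N) / (sqrt(2π N)·sqrt(2π·8N)) = sqrt(9 / (2π·8·N)) = sqrt(9/(16π·16n)).
Substituting N = 16n: C(144n, 16n) ~ (387420489/16777216)^(16n) · sqrt(9/(16π·16n)).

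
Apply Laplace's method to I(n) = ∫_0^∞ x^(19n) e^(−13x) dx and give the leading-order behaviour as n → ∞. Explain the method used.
I(n) ~ (sqrt(2π·19n) / 13) · (19n/(13e))^(19n)

Write the integrand as exp(19n ln x − 13x) and set f(x) = 19n ln x − 13x. Then f'(x) = 19n/x − 13 = 0 at x* = 19n/13, and f''(x*) = −19n/x*^2 = −13^2/(19n). Laplace's method (interior maximum) gives
  I(n) ~ e^(f(x*)) · sqrt(2π / |f''(x*)|)
        = exp(19n ln(19n/13) − 19n) · sqrt(2π · 19n / 13^2)
        = (19n/13)^(19n) e^(−19n) · sqrt(2π·19n) / 13
        = (sqrt(2π·19n) / 13) · (19n/(13e))^(19n).
This matches Γ(19n+1)/13^(19n+1) with Stirling applied to Γ.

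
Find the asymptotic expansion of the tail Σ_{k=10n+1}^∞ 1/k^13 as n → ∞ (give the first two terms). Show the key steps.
Σ_{k>10n} 1/k^13 = 1/(12 · (10n)^12) − 1/(2 · (10n)^13) + O(1/(10n)^14)

Compare to the integral: ∫_{10n}^∞ x^(−13) dx = [−x^(−12)/12]_{10n}^∞ = 1/((13−1)·(10n)^12). The Euler-Maclaurin correction adds −f(10n)/2 = −1/(2·(10n)^13). Euler-Maclaurin then gives
  Σ_{k>10n} 1/k^13 = ∫_{10n}^∞ dx/x^13 − 1/(2·(10n)^13) + O(1/(10n)^14).
(Equivalently this is ζ(13) − Σ_{k≤10n} 1/k^13.)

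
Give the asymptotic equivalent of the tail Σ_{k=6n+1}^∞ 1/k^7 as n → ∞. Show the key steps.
Σ_{k>6n} 1/k^7 ~ 1/(6 · (6n)^6)

Compare to the integral: ∫_{6n}^∞ x^(−7) dx = [−x^(−6)/6]_{6n}^∞ = 1/((7−1)·(6n)^6). Euler-Maclaurin then gives
  Σ_{k>6n} 1/k^7 = ∫_{6n}^∞ dx/x^7 − 1/(2·(6n)^7) + O(1/(6n)^8).
(Equivalently this is ζ(7) − Σ_{k≤6n} 1/k^7.)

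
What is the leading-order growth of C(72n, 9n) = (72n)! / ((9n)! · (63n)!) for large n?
C(72n, 9n) ~ (16777216/823543)^(9n) · sqrt(4/(7π·9n))

Write N = 9n. Apply Stirling to each factorial:
  (8N)! ~ sqrt(2π·8N) · (8N/e)^(8N),
  N! ~ sqrt(2π N) · (N/e)^N,
  (7N)! ~ sqrt(2π·7N) · (7N/e)^(7N).
The exponential factors combine to (8N)^(8N) / (N^N · (7N)^(7N)) = 8^(8N)/7^(7N) = (8^8/7^7)^N = (16777216/823543)^N.
The square-root prefactors combine to sqrt(2π·8N) / (sqrt(2π N)·sqrt(2π·7N)) = sqrt(8 / (2π·7·N)) = sqrt(4/(7π·9n)).
Substituting N = 9n: C(72n, 9n) ~ (16777216/823543)^(9n) · sqrt(4/(7π·9n)).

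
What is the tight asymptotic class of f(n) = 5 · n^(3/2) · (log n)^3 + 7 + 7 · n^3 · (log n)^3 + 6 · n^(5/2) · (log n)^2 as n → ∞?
f(n) ∈ Θ(n^3 · (log n)^3)

Compare the terms by growth order. For large n, n^a · (log n)^b dominates n^a' · (log n)^b' iff a > a', or (a = a' and b > b'). Ranking the 4 terms shows the dominant one is 7 · n^3 · (log n)^3. Hence f(n) ∈ Θ(n^3 · (log n)^3).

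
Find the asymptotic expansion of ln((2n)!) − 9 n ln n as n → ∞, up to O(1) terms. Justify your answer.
ln((2n)!) − 9 n ln n = −7 n ln n + 2(ln 2 − 1) n + (1/2) ln(2π·2n) + O(1/n)

Stirling: ln((2n)!) = 2n ln(2n) − 2n + (1/2) ln(2π·2n) + O(1/n).
Expand 2n ln(2n) = 2n (ln n + ln 2) = 2n ln n + 2n ln 2.
Subtract 9n ln n: leading term is (2 − 9) n ln n = −7 n ln n. The next term is 2n ln 2 − 2n = 2(ln 2 − 1) n. Then the (1/2) ln(2π·2n) correction.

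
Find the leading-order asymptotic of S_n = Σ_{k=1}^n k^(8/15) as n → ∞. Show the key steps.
S_n ~ (15/23) · n^(23/15)

Integral comparison: Σ_{k=1}^n k^(8/15) = ∫_0^n x^(8/15) dx + O(n^(8/15)). The integral is n^(1 + 8/15) / (1 + 8/15) = n^((8+15)/15) / ((8+15)/15) = (15/23) · n^(23/15).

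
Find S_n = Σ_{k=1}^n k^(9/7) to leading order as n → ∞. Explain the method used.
S_n ~ (7/16) · n^(16/7)

Integral comparison: Σ_{k=1}^n k^(9/7) = ∫_0^n x^(9/7) dx + O(n^(9/7)). The integral is n^(1 + 9/7) / (1 + 9/7) = n^((9+7)/7) / ((9+7)/7) = (7/16) · n^(16/7).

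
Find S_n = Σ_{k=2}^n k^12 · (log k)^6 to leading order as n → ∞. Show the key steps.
S_n ~ n^13 · (log n)^6 / 13

By integral comparison, S_n = ∫_1^n x^12 · (log x)^6 dx + O(n^12 · (log n)^6). For the integral, the leading term of ∫_1^n x^12 (log x)^6 dx is n^13/13 · (log n)^6 (by repeated integration by parts; each step lowers the log-exponent and produces a relatively O(1/log n) correction). Hence S_n ~ n^13 · (log n)^6 / 13.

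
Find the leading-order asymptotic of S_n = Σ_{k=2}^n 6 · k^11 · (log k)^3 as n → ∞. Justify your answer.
S_n ~ n^12 · (log n)^3 / 2

By integral comparison, S_n = ∫_1^n 6 · x^11 · (log x)^3 dx + O(n^11 · (log n)^3). For the integral, the leading term of ∫_1^n x^11 (log x)^3 dx is n^12/12 · (log n)^3 (by repeated integration by parts; each step lowers the log-exponent and produces a relatively O(1/log n) correction). Hence S_n ~ n^12 · (log n)^3 / 2.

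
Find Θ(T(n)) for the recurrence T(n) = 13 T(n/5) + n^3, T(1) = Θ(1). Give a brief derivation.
T(n) = Θ(n^3)

log_5 13 ≈ 1.594. f(n) = n^3 dominates n^(log_5 13) since 3 > 1.594, and the regularity condition a·f(n/b) = 13·(n/5)^3 = (13/125)·n^3 ≤ c·f(n) holds with c = 13/125 ≈ 0.104 < 1. So this is Case 3: T(n) = Θ(f(n)) = Θ(n^3).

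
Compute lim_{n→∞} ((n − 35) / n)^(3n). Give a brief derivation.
lim = e^(−105)

Rewrite as (1 − 35/n)^(3n). By the standard limit (1 + x/n)^n → e^x, we have (1 − 35/n)^n → e^(−35), and raising to the 3rd power gives e^(−105).
More precisely, ln[(1 − 35/n)^(3n)] = 3n · ln(1 − 35/n) = 3n · (-35/n + O(1/n^2)) = -105 + O(1/n) → -105.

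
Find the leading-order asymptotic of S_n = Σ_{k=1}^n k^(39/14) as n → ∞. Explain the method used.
S_n ~ (14/53) · n^(53/14)

Integral comparison: Σ_{k=1}^n k^(39/14) = ∫_0^n x^(39/14) dx + O(n^(39/14)). The integral is n^(1 + 39/14) / (1 + 39/14) = n^((39+14)/14) / ((39+14)/14) = (14/53) · n^(53/14).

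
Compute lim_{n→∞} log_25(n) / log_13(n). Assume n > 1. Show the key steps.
lim = ln(13) / ln(25) = log_25(13)

Change of base: log_25(n) = ln n / ln 25 and log_13(n) = ln n / ln 13. The ratio is (ln n / ln 25) · (ln 13 / ln n) = ln 13 / ln 25, a constant independent of n. So the limit is ln 13 / ln 25 = log_25(13).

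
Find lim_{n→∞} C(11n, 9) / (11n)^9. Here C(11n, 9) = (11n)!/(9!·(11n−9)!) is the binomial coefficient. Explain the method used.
lim = 1/9! = 1/362880

With N = 11n → ∞: C(N, 9) / N^9 = [N(N−1)…(N−8)] / (9! · N^9) = (1/9!) · 1 · (1 − 1/(11n)) · … · (1 − 8/(11n)). Each factor → 1 as N → ∞, so the limit is 1/9! = 1/362880.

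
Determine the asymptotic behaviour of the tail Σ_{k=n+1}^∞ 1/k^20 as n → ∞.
Σ_{k>n} 1/k^20 ~ 1/(19 · n^19)

Compare to the integral: ∫_{n}^∞ x^(−20) dx = [−x^(−19)/19]_{n}^∞ = 1/((20−1)·n^19). Euler-Maclaurin then gives
  Σ_{k>n} 1/k^20 = ∫_{n}^∞ dx/x^20 − 1/(2·n^20) + O(1/n^21).
(Equivalently this is ζ(20) − Σ_{k≤n} 1/k^20.)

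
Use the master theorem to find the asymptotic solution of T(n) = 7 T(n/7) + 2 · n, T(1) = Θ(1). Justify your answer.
T(n) = Θ(n log n)

log_7 7 = 1, and f(n) = 2 · n = Θ(n^(log_7 7)). This is Case 2 of the master theorem: T(n) = Θ(f(n) · log n) = Θ(n log n).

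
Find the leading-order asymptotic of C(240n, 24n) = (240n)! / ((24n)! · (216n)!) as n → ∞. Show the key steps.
C(240n, 24n) ~ (10000000000/387420489)^(24n) · sqrt(5/(9π·24n))

Write N = 24n. Apply Stirling to each factorial:
  (10N)! ~ sqrt(2π·10N) · (10N/e)^(10N),
  N! ~ sqrt(2π N) · (N/e)^N,
  (9N)! ~ sqrt(2π·9N) · (9N/e)^(9N).
The exponential factors combine to (10N)^(10N) / (N^N · (9N)^(9N)) = 10^(10N)/9^(9N) = (10^10/9^9)^N = (10000000000/387420489)^N.
The square-root prefactors combine to sqrt(2π·10N) / (sqrt(2π N)·sqrt(2π·9N)) = sqrt(10 / (2π·9·N)) = sqrt(5/(9π·24n)).
Substituting N = 24n: C(240n, 24n) ~ (10000000000/387420489)^(24n) · sqrt(5/(9π·24n)).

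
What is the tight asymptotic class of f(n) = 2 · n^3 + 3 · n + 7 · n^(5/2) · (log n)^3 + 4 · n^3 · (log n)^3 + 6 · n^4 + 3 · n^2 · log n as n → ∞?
f(n) ∈ Θ(n^4)

Compare the terms by growth order. For large n, n^a · (log n)^b dominates n^a' · (log n)^b' iff a > a', or (a = a' and b > b'). Ranking the 6 terms shows the dominant one is 6 · n^4. Hence f(n) ∈ Θ(n^4).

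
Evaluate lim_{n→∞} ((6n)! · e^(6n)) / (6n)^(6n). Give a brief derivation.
lim = ∞

Stirling: (6n)! ~ sqrt(2π·6n) · (6n/e)^(6n). Hence
  (6n)! · e^(6n) / (6n)^(6n) ~ sqrt(2π·6n) = sqrt(2π·6) · sqrt(n) → ∞.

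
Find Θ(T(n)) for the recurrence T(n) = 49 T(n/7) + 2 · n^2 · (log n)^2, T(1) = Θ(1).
T(n) = Θ(n^2 · (log n)^3)

Here log_7 49 = 2 and f(n) = 2 · n^2 · (log n)^2 = Θ(n^(log_7 49) · (log n)^2). This is the extended Case 2 of the master theorem (f matches the critical exponent up to log factors), giving T(n) = Θ(n^(log_7 49) · (log n)^(2+1)) = Θ(n^2 · (log n)^3).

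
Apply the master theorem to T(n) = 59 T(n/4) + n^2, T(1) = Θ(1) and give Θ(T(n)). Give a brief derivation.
T(n) = Θ(n^(log_4 59))

Master theorem: compare f(n) = n^2 to n^(log_4 59) where log_4 59 ≈ 2.941. Since 2 < log_4 59, we have f(n) = O(n^(log_4 59 − ε)) for some ε > 0 — Case 1. Hence T(n) = Θ(n^(log_4 59)).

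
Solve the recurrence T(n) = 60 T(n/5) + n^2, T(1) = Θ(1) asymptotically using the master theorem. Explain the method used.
T(n) = Θ(n^(log_5 60))

Master theorem: compare f(n) = n^2 to n^(log_5 60) where log_5 60 ≈ 2.544. Since 2 < log_5 60, we have f(n) = O(n^(log_5 60 − ε)) for some ε > 0 — Case 1. Hence T(n) = Θ(n^(log_5 60)).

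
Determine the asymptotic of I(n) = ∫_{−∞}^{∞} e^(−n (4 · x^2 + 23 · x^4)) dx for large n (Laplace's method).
I(n) ~ sqrt(π/(4n))

φ(x) = 4 · x^2 + 23 · x^4 has its unique global minimum at x* = 0 (since φ'(x) = 8x + 92x^3 = 0 only at x = 0 for real x with both coefficients positive, and φ → ∞ as |x| → ∞). At x* = 0, φ(0) = 0 and φ''(0) = 8. Laplace's method then gives
  I(n) ~ sqrt(2π / (n · φ''(0))) · e^(−n φ(0)) = sqrt(2π / (8n)) = sqrt(π/(4n)).
The 23 · x^4 term contributes only at subleading order (an O(1/n) relative correction).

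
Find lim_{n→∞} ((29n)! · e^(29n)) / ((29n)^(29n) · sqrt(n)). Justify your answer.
lim = sqrt(2π·29)

Stirling: (29n)! ~ sqrt(2π·29n) · (29n/e)^(29n). Hence
  (29n)! · e^(29n) / (29n)^(29n) ~ sqrt(2π·29n).
Dividing by sqrt(n): sqrt(2π·29n) / sqrt(n) = sqrt(2π·29) · n^((1−1)/2), so the limit is sqrt(2π·29).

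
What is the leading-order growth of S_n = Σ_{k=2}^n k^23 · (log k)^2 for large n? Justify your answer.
S_n ~ n^24 · (log n)^2 / 24

By integral comparison, S_n = ∫_1^n x^23 · (log x)^2 dx + O(n^23 · (log n)^2). For the integral, the leading term of ∫_1^n x^23 (log x)^2 dx is n^24/24 · (log n)^2 (by repeated integration by parts; each step lowers the log-exponent and produces a relatively O(1/log n) correction). Hence S_n ~ n^24 · (log n)^2 / 24.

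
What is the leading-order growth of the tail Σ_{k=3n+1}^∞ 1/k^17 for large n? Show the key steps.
Σ_{k>3n} 1/k^17 ~ 1/(16 · (3n)^16)

Compare to the integral: ∫_{3n}^∞ x^(−17) dx = [−x^(−16)/16]_{3n}^∞ = 1/((17−1)·(3n)^16). Euler-Maclaurin then gives
  Σ_{k>3n} 1/k^17 = ∫_{3n}^∞ dx/x^17 − 1/(2·(3n)^17) + O(1/(3n)^18).
(Equivalently this is ζ(17) − Σ_{k≤3n} 1/k^17.)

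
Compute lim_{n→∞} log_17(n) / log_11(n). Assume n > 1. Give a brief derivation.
lim = ln(11) / ln(17) = log_17(11)

Change of base: log_17(n) = ln n / ln 17 and log_11(n) = ln n / ln 11. The ratio is (ln n / ln 17) · (ln 11 / ln n) = ln 11 / ln 17, a constant independent of n. So the limit is ln 11 / ln 17 = log_17(11).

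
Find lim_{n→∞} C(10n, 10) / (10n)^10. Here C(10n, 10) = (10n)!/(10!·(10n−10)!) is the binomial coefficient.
lim = 1/10! = 1/3628800

With N = 10n → ∞: C(N, 10) / N^10 = [N(N−1)…(N−9)] / (10! · N^10) = (1/10!) · 1 · (1 − 1/(10n)) · … · (1 − 9/(10n)). Each factor → 1 as N → ∞, so the limit is 1/10! = 1/3628800.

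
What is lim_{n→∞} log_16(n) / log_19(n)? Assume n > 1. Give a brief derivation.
lim = ln(19) / ln(16) = log_16(19)

Change of base: log_16(n) = ln n / ln 16 and log_19(n) = ln n / ln 19. The ratio is (ln n / ln 16) · (ln 19 / ln n) = ln 19 / ln 16, a constant independent of n. So the limit is ln 19 / ln 16 = log_16(19).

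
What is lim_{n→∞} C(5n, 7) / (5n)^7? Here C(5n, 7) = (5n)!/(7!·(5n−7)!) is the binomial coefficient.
lim = 1/7! = 1/5040

With N = 5n → ∞: C(N, 7) / N^7 = [N(N−1)…(N−6)] / (7! · N^7) = (1/7!) · 1 · (1 − 1/(5n)) · … · (1 − 6/(5n)). Each factor → 1 as N → ∞, so the limit is 1/7! = 1/5040.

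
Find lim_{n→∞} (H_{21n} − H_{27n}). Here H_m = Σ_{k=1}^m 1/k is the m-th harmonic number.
lim = ln(21/27) = ln(7/9)

Euler-Maclaurin gives H_m = ln m + γ + 1/(2m) + O(1/m^2). The γ and O(1/m) terms cancel in the difference:
  H_{21n} − H_{27n} = ln(21n) − ln(27n) + O(1/n) = ln(21/27) + O(1/n).
Hence the limit is ln(21/27) = ln(7/9).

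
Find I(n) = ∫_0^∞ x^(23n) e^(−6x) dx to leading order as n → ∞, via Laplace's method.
I(n) ~ (sqrt(2π·23n) / 6) · (23n/(6e))^(23n)

Write the integrand as exp(23n ln x − 6x) and set f(x) = 23n ln x − 6x. Then f'(x) = 23n/x − 6 = 0 at x* = 23n/6, and f''(x*) = −23n/x*^2 = −6^2/(23n). Laplace's method (interior maximum) gives
  I(n) ~ e^(f(x*)) · sqrt(2π / |f''(x*)|)
        = exp(23n ln(23n/6) − 23n) · sqrt(2π · 23n / 6^2)
        = (23n/6)^(23n) e^(−23n) · sqrt(2π·23n) / 6
        = (sqrt(2π·23n) / 6) · (23n/(6e))^(23n).
This matches Γ(23n+1)/6^(23n+1) with Stirling applied to Γ.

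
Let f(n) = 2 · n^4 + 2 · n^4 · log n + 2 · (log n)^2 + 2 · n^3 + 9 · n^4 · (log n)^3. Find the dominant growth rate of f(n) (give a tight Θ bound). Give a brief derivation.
f(n) ∈ Θ(n^4 · (log n)^3)

Compare the terms by growth order. For large n, n^a · (log n)^b dominates n^a' · (log n)^b' iff a > a', or (a = a' and b > b'). Ranking the 5 terms shows the dominant one is 9 · n^4 · (log n)^3. Hence f(n) ∈ Θ(n^4 · (log n)^3).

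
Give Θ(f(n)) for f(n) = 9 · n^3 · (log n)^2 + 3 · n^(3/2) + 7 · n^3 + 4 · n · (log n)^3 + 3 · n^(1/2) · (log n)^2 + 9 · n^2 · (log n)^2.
f(n) ∈ Θ(n^3 · (log n)^2)

Compare the terms by growth order. For large n, n^a · (log n)^b dominates n^a' · (log n)^b' iff a > a', or (a = a' and b > b'). Ranking the 6 terms shows the dominant one is 9 · n^3 · (log n)^2. Hence f(n) ∈ Θ(n^3 · (log n)^2).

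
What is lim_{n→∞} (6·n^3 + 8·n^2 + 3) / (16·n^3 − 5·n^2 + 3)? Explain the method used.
lim = 6/16 = 3/8

For large n the leading n^3 terms dominate both numerator and denominator. Dividing top and bottom by n^3, every other term tends to 0, leaving 6/16 = 3/8.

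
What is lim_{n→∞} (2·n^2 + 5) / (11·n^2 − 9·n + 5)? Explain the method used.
lim = 2/11

For large n the leading n^2 terms dominate both numerator and denominator. Dividing top and bottom by n^2, every other term tends to 0, leaving 2/11.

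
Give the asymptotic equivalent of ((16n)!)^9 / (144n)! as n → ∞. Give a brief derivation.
((16n)!)^9/(144n)! ~ ((2π·16n)^(8/2) / 3) · 9^(−9·16n)  →  0

Write N = 16n. Stirling: N! ~ sqrt(2π N)(N/e)^N and (9N)! ~ sqrt(2π·9N)·(9N/e)^(9N).
  (N!)^9/(9N)! ~ (2π N)^(9/2) (N/e)^(9N) / [sqrt(2π·9N) (9N/e)^(9N)]
     = (2π N)^(9/2) / sqrt(2π·9N) · (N/(9N))^(9N)
     = (2π N)^((9−1)/2) / 3 · 9^(−9N).
Since 9^9 > 1, the factor 9^(−9N) decays exponentially, so the ratio → 0. Substituting N = 16n gives the stated form.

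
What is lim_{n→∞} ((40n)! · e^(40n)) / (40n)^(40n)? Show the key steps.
lim = ∞

Stirling: (40n)! ~ sqrt(2π·40n) · (40n/e)^(40n). Hence
  (40n)! · e^(40n) / (40n)^(40n) ~ sqrt(2π·40n) = sqrt(2π·40) · sqrt(n) → ∞.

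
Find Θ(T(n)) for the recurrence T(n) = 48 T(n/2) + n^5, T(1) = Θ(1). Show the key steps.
T(n) = Θ(n^(log_2 48))

Master theorem: compare f(n) = n^5 to n^(log_2 48) where log_2 48 ≈ 5.585. Since 5 < log_2 48, we have f(n) = O(n^(log_2 48 − ε)) for some ε > 0 — Case 1. Hence T(n) = Θ(n^(log_2 48)).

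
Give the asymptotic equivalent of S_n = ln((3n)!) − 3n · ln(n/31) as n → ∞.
S_n ~ 3n · (ln 93 − 1) + O(ln n)

Stirling: ln((3n)!) = 3n ln(3n) − 3n + O(ln n).
  S_n = 3n ln(3n) − 3n − 3n ln(n/31) + O(ln n)
      = 3n ln(3n) − 3n ln n + 3n ln 31 − 3n + O(ln n)
      = 3n ln 3 + 3n ln 31 − 3n + O(ln n)
      = 3n (ln 93 − 1) + O(ln n).
Numerically ln(93) − 1 ≈ 3.5326.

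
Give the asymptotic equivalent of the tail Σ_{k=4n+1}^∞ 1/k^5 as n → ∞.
Σ_{k>4n} 1/k^5 ~ 1/(4 · (4n)^4)

Compare to the integral: ∫_{4n}^∞ x^(−5) dx = [−x^(−4)/4]_{4n}^∞ = 1/((5−1)·(4n)^4). Euler-Maclaurin then gives
  Σ_{k>4n} 1/k^5 = ∫_{4n}^∞ dx/x^5 − 1/(2·(4n)^5) + O(1/(4n)^6).
(Equivalently this is ζ(5) − Σ_{k≤4n} 1/k^5.)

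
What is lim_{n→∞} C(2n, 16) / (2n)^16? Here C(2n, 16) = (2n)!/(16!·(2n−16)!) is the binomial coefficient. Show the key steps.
lim = 1/16! = 1/20922789888000

With N = 2n → ∞: C(N, 16) / N^16 = [N(N−1)…(N−15)] / (16! · N^16) = (1/16!) · 1 · (1 − 1/(2n)) · … · (1 − 15/(2n)). Each factor → 1 as N → ∞, so the limit is 1/16! = 1/20922789888000.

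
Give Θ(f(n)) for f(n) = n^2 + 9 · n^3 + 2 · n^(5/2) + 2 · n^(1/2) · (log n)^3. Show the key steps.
f(n) ∈ Θ(n^3)

Compare the terms by growth order. For large n, n^a · (log n)^b dominates n^a' · (log n)^b' iff a > a', or (a = a' and b > b'). Ranking the 4 terms shows the dominant one is 9 · n^3. Hence f(n) ∈ Θ(n^3).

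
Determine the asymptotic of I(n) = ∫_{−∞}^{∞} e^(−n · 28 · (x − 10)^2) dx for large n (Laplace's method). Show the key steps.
I(n) = sqrt(π/(28n))

Here φ(x) = 28 · (x − 10)^2 has its unique minimum at x* = 10 with φ(x*) = 0 and φ''(x*) = 56. Laplace's method gives
  I(n) ~ e^(−n φ(x*)) · sqrt(2π / (n · φ''(x*))) = sqrt(2π / (56n)) = sqrt(π/(28n)).
This is exact: substituting u = (x − 10)·sqrt(28n) gives I(n) = (1/sqrt(28n)) ∫_{−∞}^{∞} e^(−u^2) du = sqrt(π/(28n)).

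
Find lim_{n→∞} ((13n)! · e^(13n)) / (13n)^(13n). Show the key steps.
lim = ∞

Stirling: (13n)! ~ sqrt(2π·13n) · (13n/e)^(13n). Hence
  (13n)! · e^(13n) / (13n)^(13n) ~ sqrt(2π·13n) = sqrt(2π·13) · sqrt(n) → ∞.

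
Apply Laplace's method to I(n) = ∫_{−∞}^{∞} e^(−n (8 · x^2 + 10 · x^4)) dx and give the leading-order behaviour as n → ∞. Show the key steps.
I(n) ~ sqrt(π/(8n))

φ(x) = 8 · x^2 + 10 · x^4 has its unique global minimum at x* = 0 (since φ'(x) = 16x + 40x^3 = 0 only at x = 0 for real x with both coefficients positive, and φ → ∞ as |x| → ∞). At x* = 0, φ(0) = 0 and φ''(0) = 16. Laplace's method then gives
  I(n) ~ sqrt(2π / (n · φ''(0))) · e^(−n φ(0)) = sqrt(2π / (16n)) = sqrt(π/(8n)).
The 10 · x^4 term contributes only at subleading order (an O(1/n) relative correction).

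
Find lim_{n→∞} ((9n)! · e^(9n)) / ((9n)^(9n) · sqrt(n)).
lim = sqrt(2π·9)

Stirling: (9n)! ~ sqrt(2π·9n) · (9n/e)^(9n). Hence
  (9n)! · e^(9n) / (9n)^(9n) ~ sqrt(2π·9n).
Dividing by sqrt(n): sqrt(2π·9n) / sqrt(n) = sqrt(2π·9) · n^((1−1)/2), so the limit is sqrt(2π·9).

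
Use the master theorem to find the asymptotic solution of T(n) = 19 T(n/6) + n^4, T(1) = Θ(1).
T(n) = Θ(n^4)

log_6 19 ≈ 1.643. f(n) = n^4 dominates n^(log_6 19) since 4 > 1.643, and the regularity condition a·f(n/b) = 19·(n/6)^4 = (19/1296)·n^4 ≤ c·f(n) holds with c = 19/1296 ≈ 0.0147 < 1. So this is Case 3: T(n) = Θ(f(n)) = Θ(n^4).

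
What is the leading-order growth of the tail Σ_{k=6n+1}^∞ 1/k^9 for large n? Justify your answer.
Σ_{k>6n} 1/k^9 ~ 1/(8 · (6n)^8)

Compare to the integral: ∫_{6n}^∞ x^(−9) dx = [−x^(−8)/8]_{6n}^∞ = 1/((9−1)·(6n)^8). Euler-Maclaurin then gives
  Σ_{k>6n} 1/k^9 = ∫_{6n}^∞ dx/x^9 − 1/(2·(6n)^9) + O(1/(6n)^10).
(Equivalently this is ζ(9) − Σ_{k≤6n} 1/k^9.)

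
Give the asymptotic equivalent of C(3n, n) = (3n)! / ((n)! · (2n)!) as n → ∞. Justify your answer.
C(3n, n) ~ (27/4)^(n) · sqrt(3/(4π·n))

Write N = n. Apply Stirling to each factorial:
  (3N)! ~ sqrt(2π·3N) · (3N/e)^(3N),
  N! ~ sqrt(2π N) · (N/e)^N,
  (2N)! ~ sqrt(2π·2N) · (2N/e)^(2N).
The exponential factors combine to (3N)^(3N) / (N^N · (2N)^(2N)) = 3^(3N)/2^(2N) = (3^3/2^2)^N = (27/4)^N.
The square-root prefactors combine to sqrt(2π·3N) / (sqrt(2π N)·sqrt(2π·2N)) = sqrt(3 / (2π·2·N)) = sqrt(3/(4π·n)).
Substituting N = n: C(3n, n) ~ (27/4)^(n) · sqrt(3/(4π·n)).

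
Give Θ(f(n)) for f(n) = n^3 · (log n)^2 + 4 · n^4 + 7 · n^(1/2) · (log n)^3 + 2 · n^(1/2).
f(n) ∈ Θ(n^4)

Compare the terms by growth order. For large n, n^a · (log n)^b dominates n^a' · (log n)^b' iff a > a', or (a = a' and b > b'). Ranking the 4 terms shows the dominant one is 4 · n^4. Hence f(n) ∈ Θ(n^4).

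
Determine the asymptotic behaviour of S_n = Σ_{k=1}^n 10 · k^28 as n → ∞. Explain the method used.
S_n ~ 10 · n^29 / 29

By integral comparison (Euler-Maclaurin), Σ_{k=1}^n 10 · k^28 = 10 · ∫_0^n x^28 dx + O(n^28) = 10 · n^29/29 + O(n^28). (Equivalently, Faulhaber's formula gives the same leading term.)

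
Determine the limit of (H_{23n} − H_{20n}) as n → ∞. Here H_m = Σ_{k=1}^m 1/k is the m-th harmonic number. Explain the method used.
lim = ln(23/20)

Euler-Maclaurin gives H_m = ln m + γ + 1/(2m) + O(1/m^2). The γ and O(1/m) terms cancel in the difference:
  H_{23n} − H_{20n} = ln(23n) − ln(20n) + O(1/n) = ln(23/20) + O(1/n).
Hence the limit is ln(23/20).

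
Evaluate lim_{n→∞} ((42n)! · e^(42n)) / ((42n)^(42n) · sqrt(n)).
lim = sqrt(2π·42)

Stirling: (42n)! ~ sqrt(2π·42n) · (42n/e)^(42n). Hence
  (42n)! · e^(42n) / (42n)^(42n) ~ sqrt(2π·42n).
Dividing by sqrt(n): sqrt(2π·42n) / sqrt(n) = sqrt(2π·42) · n^((1−1)/2), so the limit is sqrt(2π·42).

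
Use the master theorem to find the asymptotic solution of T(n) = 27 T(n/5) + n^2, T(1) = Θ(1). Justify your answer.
T(n) = Θ(n^(log_5 27))

Master theorem: compare f(n) = n^2 to n^(log_5 27) where log_5 27 ≈ 2.048. Since 2 < log_5 27, we have f(n) = O(n^(log_5 27 − ε)) for some ε > 0 — Case 1. Hence T(n) = Θ(n^(log_5 27)).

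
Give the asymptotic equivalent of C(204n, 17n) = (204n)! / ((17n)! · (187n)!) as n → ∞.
C(204n, 17n) ~ (8916100448256/285311670611)^(17n) · sqrt(6/(11π·17n))

Write N = 17n. Apply Stirling to each factorial:
  (12N)! ~ sqrt(2π·12N) · (12N/e)^(12N),
  N! ~ sqrt(2π N) · (N/e)^N,
  (11N)! ~ sqrt(2π·11N) · (11N/e)^(11N).
The exponential factors combine to (12N)^(12N) / (N^N · (11N)^(11N)) = 12^(12N)/11^(11N) = (12^12/11^11)^N = (8916100448256/285311670611)^N.
The square-root prefactors combine to sqrt(2π·12N) / (sqrt(2π N)·sqrt(2π·11N)) = sqrt(12 / (2π·11·N)) = sqrt(6/(11π·17n)).
Substituting N = 17n: C(204n, 17n) ~ (8916100448256/285311670611)^(17n) · sqrt(6/(11π·17n)).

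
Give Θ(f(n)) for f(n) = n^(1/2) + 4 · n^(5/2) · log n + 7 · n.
f(n) ∈ Θ(n^(5/2) · log n)

Compare the terms by growth order. For large n, n^a · (log n)^b dominates n^a' · (log n)^b' iff a > a', or (a = a' and b > b'). Ranking the 3 terms shows the dominant one is 4 · n^(5/2) · log n. Hence f(n) ∈ Θ(n^(5/2) · log n).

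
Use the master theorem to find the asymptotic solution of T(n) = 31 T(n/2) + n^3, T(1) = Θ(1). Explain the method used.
T(n) = Θ(n^(log_2 31))

Master theorem: compare f(n) = n^3 to n^(log_2 31) where log_2 31 ≈ 4.954. Since 3 < log_2 31, we have f(n) = O(n^(log_2 31 − ε)) for some ε > 0 — Case 1. Hence T(n) = Θ(n^(log_2 31)).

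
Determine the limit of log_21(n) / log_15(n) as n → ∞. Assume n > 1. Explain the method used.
lim = ln(15) / ln(21) = log_21(15)

Change of base: log_21(n) = ln n / ln 21 and log_15(n) = ln n / ln 15. The ratio is (ln n / ln 21) · (ln 15 / ln n) = ln 15 / ln 21, a constant independent of n. So the limit is ln 15 / ln 21 = log_21(15).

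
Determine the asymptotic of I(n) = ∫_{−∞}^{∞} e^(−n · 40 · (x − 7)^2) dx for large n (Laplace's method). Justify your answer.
I(n) = sqrt(π/(40n))

Here φ(x) = 40 · (x − 7)^2 has its unique minimum at x* = 7 with φ(x*) = 0 and φ''(x*) = 80. Laplace's method gives
  I(n) ~ e^(−n φ(x*)) · sqrt(2π / (n · φ''(x*))) = sqrt(2π / (80n)) = sqrt(π/(40n)).
This is exact: substituting u = (x − 7)·sqrt(40n) gives I(n) = (1/sqrt(40n)) ∫_{−∞}^{∞} e^(−u^2) du = sqrt(π/(40n)).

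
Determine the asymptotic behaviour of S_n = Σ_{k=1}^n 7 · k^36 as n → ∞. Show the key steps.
S_n ~ 7 · n^37 / 37

By integral comparison (Euler-Maclaurin), Σ_{k=1}^n 7 · k^36 = 7 · ∫_0^n x^36 dx + O(n^36) = 7 · n^37/37 + O(n^36). (Equivalently, Faulhaber's formula gives the same leading term.)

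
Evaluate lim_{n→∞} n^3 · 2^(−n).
lim = 0

Exponentials with base > 1 dominate every fixed polynomial: for any fixed c, n^c / 2^n → 0 as n → ∞ (e.g. by the ratio test, or by writing 2^n = e^(n ln 2) and noting e^(n ln 2) / n^c → ∞). Hence n^3 · 2^(−n) = n^3 / 2^n → 0.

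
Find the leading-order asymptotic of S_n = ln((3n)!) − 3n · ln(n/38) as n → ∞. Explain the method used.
S_n ~ 3n · (ln 114 − 1) + O(ln n)

Stirling: ln((3n)!) = 3n ln(3n) − 3n + O(ln n).
  S_n = 3n ln(3n) − 3n − 3n ln(n/38) + O(ln n)
      = 3n ln(3n) − 3n ln n + 3n ln 38 − 3n + O(ln n)
      = 3n ln 3 + 3n ln 38 − 3n + O(ln n)
      = 3n (ln 114 − 1) + O(ln n).
Numerically ln(114) − 1 ≈ 3.7362.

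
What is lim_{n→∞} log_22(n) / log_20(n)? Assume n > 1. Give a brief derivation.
lim = ln(20) / ln(22) = log_22(20)

Change of base: log_22(n) = ln n / ln 22 and log_20(n) = ln n / ln 20. The ratio is (ln n / ln 22) · (ln 20 / ln n) = ln 20 / ln 22, a constant independent of n. So the limit is ln 20 / ln 22 = log_22(20).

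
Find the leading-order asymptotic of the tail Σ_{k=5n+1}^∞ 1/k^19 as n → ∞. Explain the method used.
Σ_{k>5n} 1/k^19 ~ 1/(18 · (5n)^18)

Compare to the integral: ∫_{5n}^∞ x^(−19) dx = [−x^(−18)/18]_{5n}^∞ = 1/((19−1)·(5n)^18). Euler-Maclaurin then gives
  Σ_{k>5n} 1/k^19 = ∫_{5n}^∞ dx/x^19 − 1/(2·(5n)^19) + O(1/(5n)^20).
(Equivalently this is ζ(19) − Σ_{k≤5n} 1/k^19.)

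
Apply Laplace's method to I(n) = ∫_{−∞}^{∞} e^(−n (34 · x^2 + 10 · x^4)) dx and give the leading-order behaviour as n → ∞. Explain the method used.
I(n) ~ sqrt(π/(34n))

φ(x) = 34 · x^2 + 10 · x^4 has its unique global minimum at x* = 0 (since φ'(x) = 68x + 40x^3 = 0 only at x = 0 for real x with both coefficients positive, and φ → ∞ as |x| → ∞). At x* = 0, φ(0) = 0 and φ''(0) = 68. Laplace's method then gives
  I(n) ~ sqrt(2π / (n · φ''(0))) · e^(−n φ(0)) = sqrt(2π / (68n)) = sqrt(π/(34n)).
The 10 · x^4 term contributes only at subleading order (an O(1/n) relative correction).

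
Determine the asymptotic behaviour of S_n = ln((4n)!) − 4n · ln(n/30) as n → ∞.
S_n ~ 4n · (ln 120 − 1) + O(ln n)

Stirling: ln((4n)!) = 4n ln(4n) − 4n + O(ln n).
  S_n = 4n ln(4n) − 4n − 4n ln(n/30) + O(ln n)
      = 4n ln(4n) − 4n ln n + 4n ln 30 − 4n + O(ln n)
      = 4n ln 4 + 4n ln 30 − 4n + O(ln n)
      = 4n (ln 120 − 1) + O(ln n).
Numerically ln(120) − 1 ≈ 3.7875.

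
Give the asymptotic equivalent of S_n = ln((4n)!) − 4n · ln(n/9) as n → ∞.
S_n ~ 4n · (ln 36 − 1) + O(ln n)

Stirling: ln((4n)!) = 4n ln(4n) − 4n + O(ln n).
  S_n = 4n ln(4n) − 4n − 4n ln(n/9) + O(ln n)
      = 4n ln(4n) − 4n ln n + 4n ln 9 − 4n + O(ln n)
      = 4n ln 4 + 4n ln 9 − 4n + O(ln n)
      = 4n (ln 36 − 1) + O(ln n).
Numerically ln(36) − 1 ≈ 2.5835.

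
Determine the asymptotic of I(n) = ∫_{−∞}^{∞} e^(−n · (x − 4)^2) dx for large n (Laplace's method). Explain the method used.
I(n) = sqrt(π/n)

Here φ(x) = (x − 4)^2 has its unique minimum at x* = 4 with φ(x*) = 0 and φ''(x*) = 2. Laplace's method gives
  I(n) ~ e^(−n φ(x*)) · sqrt(2π / (n · φ''(x*))) = sqrt(2π / (2n)) = sqrt(π/n).
This is exact: substituting u = (x − 4)·sqrt(n) gives I(n) = (1/sqrt(n)) ∫_{−∞}^{∞} e^(−u^2) du = sqrt(π/n).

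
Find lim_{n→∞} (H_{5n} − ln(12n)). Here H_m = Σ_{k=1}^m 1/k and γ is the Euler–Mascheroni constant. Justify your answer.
lim = ln(5/12) + γ

By Euler-Maclaurin, H_m = ln m + γ + O(1/m). So
  H_{5n} − ln(12n) = ln(5n) + γ − ln(12n) + O(1/n)
                       = ln(5/12) + γ + O(1/n).
Hence the limit is ln(5/12) + γ.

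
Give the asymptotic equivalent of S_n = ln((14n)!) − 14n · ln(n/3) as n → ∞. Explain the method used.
S_n ~ 14n · (ln 42 − 1) + O(ln n)

Stirling: ln((14n)!) = 14n ln(14n) − 14n + O(ln n).
  S_n = 14n ln(14n) − 14n − 14n ln(n/3) + O(ln n)
      = 14n ln(14n) − 14n ln n + 14n ln 3 − 14n + O(ln n)
      = 14n ln 14 + 14n ln 3 − 14n + O(ln n)
      = 14n (ln 42 − 1) + O(ln n).
Numerically ln(42) − 1 ≈ 2.7377.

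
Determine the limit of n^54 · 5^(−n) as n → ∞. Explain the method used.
lim = 0

Exponentials with base > 1 dominate every fixed polynomial: for any fixed c, n^c / 5^n → 0 as n → ∞ (e.g. by the ratio test, or by writing 5^n = e^(n ln 5) and noting e^(n ln 5) / n^c → ∞). Hence n^54 · 5^(−n) = n^54 / 5^n → 0.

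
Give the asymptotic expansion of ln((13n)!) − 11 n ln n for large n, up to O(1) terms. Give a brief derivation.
ln((13n)!) − 11 n ln n = 2 n ln n + 13(ln 13 − 1) n + (1/2) ln(2π·13n) + O(1/n)

Stirling: ln((13n)!) = 13n ln(13n) − 13n + (1/2) ln(2π·13n) + O(1/n).
Expand 13n ln(13n) = 13n (ln n + ln 13) = 13n ln n + 13n ln 13.
Subtract 11n ln n: leading term is (13 − 11) n ln n = 2 n ln n. The next term is 13n ln 13 − 13n = 13(ln 13 − 1) n. Then the (1/2) ln(2π·13n) correction.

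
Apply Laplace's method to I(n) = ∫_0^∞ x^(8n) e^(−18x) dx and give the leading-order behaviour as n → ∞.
I(n) ~ (sqrt(2π·8n) / 18) · (8n/(18e))^(8n)

Write the integrand as exp(8n ln x − 18x) and set f(x) = 8n ln x − 18x. Then f'(x) = 8n/x − 18 = 0 at x* = 8n/18, and f''(x*) = −8n/x*^2 = −18^2/(8n). Laplace's method (interior maximum) gives
  I(n) ~ e^(f(x*)) · sqrt(2π / |f''(x*)|)
        = exp(8n ln(8n/18) − 8n) · sqrt(2π · 8n / 18^2)
        = (8n/18)^(8n) e^(−8n) · sqrt(2π·8n) / 18
        = (sqrt(2π·8n) / 18) · (8n/(18e))^(8n).
This matches Γ(8n+1)/18^(8n+1) with Stirling applied to Γ.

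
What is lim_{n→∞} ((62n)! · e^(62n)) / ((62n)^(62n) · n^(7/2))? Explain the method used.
lim = 0

Stirling: (62n)! ~ sqrt(2π·62n) · (62n/e)^(62n). Hence
  (62n)! · e^(62n) / (62n)^(62n) ~ sqrt(2π·62n).
Dividing by n^(7/2): sqrt(2π·62n) / n^(7/2) = sqrt(2π·62) · n^((1−7)/2), so the expression behaves like sqrt(2π·62) · n^((1−7)/2) → 0.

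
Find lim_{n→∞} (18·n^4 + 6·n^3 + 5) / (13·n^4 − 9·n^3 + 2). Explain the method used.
lim = 18/13

For large n the leading n^4 terms dominate both numerator and denominator. Dividing top and bottom by n^4, every other term tends to 0, leaving 18/13.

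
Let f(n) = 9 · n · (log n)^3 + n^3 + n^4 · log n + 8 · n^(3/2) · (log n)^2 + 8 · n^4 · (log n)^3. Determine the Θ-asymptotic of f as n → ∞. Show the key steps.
f(n) ∈ Θ(n^4 · (log n)^3)

Compare the terms by growth order. For large n, n^a · (log n)^b dominates n^a' · (log n)^b' iff a > a', or (a = a' and b > b'). Ranking the 5 terms shows the dominant one is 8 · n^4 · (log n)^3. Hence f(n) ∈ Θ(n^4 · (log n)^3).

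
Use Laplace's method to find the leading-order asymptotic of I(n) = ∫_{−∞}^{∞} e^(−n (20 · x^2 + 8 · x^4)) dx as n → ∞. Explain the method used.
I(n) ~ sqrt(π/(20n))

φ(x) = 20 · x^2 + 8 · x^4 has its unique global minimum at x* = 0 (since φ'(x) = 40x + 32x^3 = 0 only at x = 0 for real x with both coefficients positive, and φ → ∞ as |x| → ∞). At x* = 0, φ(0) = 0 and φ''(0) = 40. Laplace's method then gives
  I(n) ~ sqrt(2π / (n · φ''(0))) · e^(−n φ(0)) = sqrt(2π / (40n)) = sqrt(π/(20n)).
The 8 · x^4 term contributes only at subleading order (an O(1/n) relative correction).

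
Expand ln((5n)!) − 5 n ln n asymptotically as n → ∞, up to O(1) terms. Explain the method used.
ln((5n)!) − 5 n ln n = 5(ln 5 − 1) n + (1/2) ln(2π·5n) + O(1/n)

Stirling: ln((5n)!) = 5n ln(5n) − 5n + (1/2) ln(2π·5n) + O(1/n).
Since 5n ln(5n) = 5n ln n + 5n ln 5, subtracting 5n ln n cancels the n ln n term exactly. What remains is 5(ln 5 − 1) n + (1/2) ln(2π·5n) + O(1/n).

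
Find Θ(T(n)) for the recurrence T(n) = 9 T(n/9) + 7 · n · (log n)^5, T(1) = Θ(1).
T(n) = Θ(n · (log n)^6)

Here log_9 9 = 1 and f(n) = 7 · n · (log n)^5 = Θ(n^(log_9 9) · (log n)^5). This is the extended Case 2 of the master theorem (f matches the critical exponent up to log factors), giving T(n) = Θ(n^(log_9 9) · (log n)^(5+1)) = Θ(n · (log n)^6).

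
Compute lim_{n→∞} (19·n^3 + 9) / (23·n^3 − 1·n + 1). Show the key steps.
lim = 19/23

For large n the leading n^3 terms dominate both numerator and denominator. Dividing top and bottom by n^3, every other term tends to 0, leaving 19/23.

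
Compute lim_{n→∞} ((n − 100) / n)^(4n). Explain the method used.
lim = e^(−400)

Rewrite as (1 − 100/n)^(4n). By the standard limit (1 + x/n)^n → e^x, we have (1 − 100/n)^n → e^(−100), and raising to the 4th power gives e^(−400).
More precisely, ln[(1 − 100/n)^(4n)] = 4n · ln(1 − 100/n) = 4n · (-100/n + O(1/n^2)) = -400 + O(1/n) → -400.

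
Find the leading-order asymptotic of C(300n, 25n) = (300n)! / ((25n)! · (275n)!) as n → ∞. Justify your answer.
C(300n, 25n) ~ (8916100448256/285311670611)^(25n) · sqrt(6/(11π·25n))

Write N = 25n. Apply Stirling to each factorial:
  (12N)! ~ sqrt(2π·12N) · (12N/e)^(12N),
  N! ~ sqrt(2π N) · (N/e)^N,
  (11N)! ~ sqrt(2π·11N) · (11N/e)^(11N).
The exponential factors combine to (12N)^(12N) / (N^N · (11N)^(11N)) = 12^(12N)/11^(11N) = (12^12/11^11)^N = (8916100448256/285311670611)^N.
The square-root prefactors combine to sqrt(2π·12N) / (sqrt(2π N)·sqrt(2π·11N)) = sqrt(12 / (2π·11·N)) = sqrt(6/(11π·25n)).
Substituting N = 25n: C(300n, 25n) ~ (8916100448256/285311670611)^(25n) · sqrt(6/(11π·25n)).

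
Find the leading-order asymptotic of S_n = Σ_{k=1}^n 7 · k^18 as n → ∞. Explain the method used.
S_n ~ 7 · n^19 / 19

By integral comparison (Euler-Maclaurin), Σ_{k=1}^n 7 · k^18 = 7 · ∫_0^n x^18 dx + O(n^18) = 7 · n^19/19 + O(n^18). (Equivalently, Faulhaber's formula gives the same leading term.)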